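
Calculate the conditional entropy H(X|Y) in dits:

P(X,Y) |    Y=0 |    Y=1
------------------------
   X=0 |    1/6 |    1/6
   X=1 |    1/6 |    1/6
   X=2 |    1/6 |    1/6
0.4771 dits

Using the chain rule: H(X|Y) = H(X,Y) - H(Y)

First, compute H(X,Y) = 0.7782 dits

Marginal P(Y) = (1/2, 1/2)
H(Y) = 0.3010 dits

H(X|Y) = H(X,Y) - H(Y) = 0.7782 - 0.3010 = 0.4771 dits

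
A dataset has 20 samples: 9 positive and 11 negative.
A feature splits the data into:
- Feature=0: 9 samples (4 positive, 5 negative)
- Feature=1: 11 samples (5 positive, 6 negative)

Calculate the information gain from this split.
0.0001 bits

Information Gain = H(Y) - H(Y|Feature)

Before split:
P(positive) = 9/20 = 0.4500
H(Y) = 0.9928 bits

After split:
Feature=0: H = 0.9911 bits (weight = 9/20)
Feature=1: H = 0.9940 bits (weight = 11/20)
H(Y|Feature) = (9/20)×0.9911 + (11/20)×0.9940 = 0.9927 bits

Information Gain = 0.9928 - 0.9927 = 0.0001 bits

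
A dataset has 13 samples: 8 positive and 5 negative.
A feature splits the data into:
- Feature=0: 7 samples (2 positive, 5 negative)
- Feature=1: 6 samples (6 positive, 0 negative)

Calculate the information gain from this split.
0.4965 bits

Information Gain = H(Y) - H(Y|Feature)

Before split:
P(positive) = 8/13 = 0.6154
H(Y) = 0.9612 bits

After split:
Feature=0: H = 0.8631 bits (weight = 7/13)
Feature=1: H = 0.0000 bits (weight = 6/13)
H(Y|Feature) = (7/13)×0.8631 + (6/13)×0.0000 = 0.4648 bits

Information Gain = 0.9612 - 0.4648 = 0.4965 bits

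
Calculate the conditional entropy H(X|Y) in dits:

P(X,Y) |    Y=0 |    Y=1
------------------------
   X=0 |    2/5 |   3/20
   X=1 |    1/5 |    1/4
0.2808 dits

Using the chain rule: H(X|Y) = H(X,Y) - H(Y)

First, compute H(X,Y) = 0.5731 dits

Marginal P(Y) = (3/5, 2/5)
H(Y) = 0.2923 dits

H(X|Y) = H(X,Y) - H(Y) = 0.5731 - 0.2923 = 0.2808 dits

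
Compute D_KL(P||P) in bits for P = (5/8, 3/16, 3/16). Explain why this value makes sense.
0.0000 bits

KL divergence satisfies the Gibbs inequality: D_KL(P||Q) ≥ 0 for all distributions P, Q.

D_KL(P||Q) = Σ p(x) log(p(x)/q(x))
Each term is p(x) × log_2(p(x)/p(x)) = p(x) × log_2(1) = 0, so the sum is 0.
D_KL(P||Q) = 0.0000 bits

When P = Q, the KL divergence is exactly 0, as there is no 'divergence' between identical distributions.

This non-negativity is a fundamental property: relative entropy cannot be negative because it measures how different Q is from P.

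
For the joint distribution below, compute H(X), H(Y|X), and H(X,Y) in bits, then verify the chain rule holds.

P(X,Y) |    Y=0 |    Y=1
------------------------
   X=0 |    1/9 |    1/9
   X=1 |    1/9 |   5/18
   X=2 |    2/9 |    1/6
H(X,Y) = 2.4830, H(X) = 1.5420, H(Y|X) = 0.9410 (all in bits)

Chain rule: H(X,Y) = H(X) + H(Y|X)

Left side — joint entropy directly:
H(X,Y) = -Σ p(x,y) log p(x,y) = 2.4830 bits

Right side — compute H(Y|X) from the conditional distributions:
P(X) = (2/9, 7/18, 7/18), so H(X) = 1.5420 bits
H(Y|X) = Σ_x P(X=x) · H(Y|X=x):
  P(Y|X=0) = (1/2, 1/2), H(Y|X=0) = 1.0000, weight P(X=0) = 2/9
  P(Y|X=1) = (2/7, 5/7), H(Y|X=1) = 0.8631, weight P(X=1) = 7/18
  P(Y|X=2) = (4/7, 3/7), H(Y|X=2) = 0.9852, weight P(X=2) = 7/18
H(Y|X) = 0.9410 bits

H(X) + H(Y|X) = 1.5420 + 0.9410 = 2.4830 bits

Both sides equal 2.4830 bits. ✓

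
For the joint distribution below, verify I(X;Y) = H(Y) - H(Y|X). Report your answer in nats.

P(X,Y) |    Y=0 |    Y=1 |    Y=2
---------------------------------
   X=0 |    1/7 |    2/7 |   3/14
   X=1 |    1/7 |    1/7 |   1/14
I(X;Y) = 0.0203 nats

Mutual information has multiple equivalent forms:
- I(X;Y) = H(X) - H(X|Y)
- I(X;Y) = H(Y) - H(Y|X)
- I(X;Y) = H(X) + H(Y) - H(X,Y)

Computing all quantities:
H(X) = 0.6518, H(Y) = 1.0790, H(X,Y) = 1.7105
H(X|Y) = 0.6315, H(Y|X) = 1.0587

Verification:
H(X) - H(X|Y) = 0.6518 - 0.6315 = 0.0203
H(Y) - H(Y|X) = 1.0790 - 1.0587 = 0.0203
H(X) + H(Y) - H(X,Y) = 0.6518 + 1.0790 - 1.7105 = 0.0203

All forms give I(X;Y) = 0.0203 nats. ✓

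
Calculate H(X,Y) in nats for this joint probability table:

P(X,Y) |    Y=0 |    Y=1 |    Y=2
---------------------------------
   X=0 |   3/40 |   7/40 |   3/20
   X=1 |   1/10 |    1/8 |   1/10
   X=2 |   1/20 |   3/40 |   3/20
2.1329 nats

Joint entropy is H(X,Y) = -Σ_{x,y} p(x,y) log p(x,y).

Summing over all non-zero entries:
H(X,Y) = -[3/40·log_e(3/40) + 7/40·log_e(7/40) + 3/20·log_e(3/20) + 1/10·log_e(1/10) + 1/8·log_e(1/8) + 1/10·log_e(1/10) + 1/20·log_e(1/20) + 3/40·log_e(3/40) + 3/20·log_e(3/20)]
H(X,Y) = 2.1329 nats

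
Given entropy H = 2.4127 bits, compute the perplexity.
5.3247

Perplexity is 2^H (or exp(H) for natural log).

H = 2.4127 bits
Perplexity = 2^2.4127 = 5.3247

Interpretation: The model's uncertainty is equivalent to choosing uniformly among 5.3 options.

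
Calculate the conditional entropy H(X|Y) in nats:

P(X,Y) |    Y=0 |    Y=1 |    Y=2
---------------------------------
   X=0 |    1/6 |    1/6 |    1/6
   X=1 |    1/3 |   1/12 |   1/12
0.6365 nats

Using the chain rule: H(X|Y) = H(X,Y) - H(Y)

First, compute H(X,Y) = 1.6762 nats

Marginal P(Y) = (1/2, 1/4, 1/4)
H(Y) = 1.0397 nats

H(X|Y) = H(X,Y) - H(Y) = 1.6762 - 1.0397 = 0.6365 nats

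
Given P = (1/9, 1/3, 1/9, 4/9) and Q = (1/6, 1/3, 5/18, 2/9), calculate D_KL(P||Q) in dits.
0.0700 dits

KL divergence: D_KL(P||Q) = Σ p(x) log(p(x)/q(x))

Computing term by term:
  x=0: 1/9 × log_10[(1/9)/(1/6)] = 1/9 × -0.1761 = -0.0196
  x=1: 1/3 × log_10[(1/3)/(1/3)] = 1/3 × 0.0000 = 0.0000
  x=2: 1/9 × log_10[(1/9)/(5/18)] = 1/9 × -0.3979 = -0.0442
  x=3: 4/9 × log_10[(4/9)/(2/9)] = 4/9 × 0.3010 = 0.1338

D_KL(P||Q) = 0.0700 dits

Note: KL divergence is always non-negative and equals 0 iff P = Q.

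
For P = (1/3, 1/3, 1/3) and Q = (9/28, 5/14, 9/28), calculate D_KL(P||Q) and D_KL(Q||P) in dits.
D_KL(P||Q) = 0.0005, D_KL(Q||P) = 0.0005

KL divergence is not symmetric: D_KL(P||Q) ≠ D_KL(Q||P) in general.

D_KL(P||Q) = 0.0005 dits
D_KL(Q||P) = 0.0005 dits

In this case they happen to be equal (to 4 decimal places).

This asymmetry is why KL divergence is not a true distance metric.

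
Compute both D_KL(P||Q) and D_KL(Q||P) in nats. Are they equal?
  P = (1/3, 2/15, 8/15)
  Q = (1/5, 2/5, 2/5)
D_KL(P||Q) = 0.1772, D_KL(Q||P) = 0.2222

KL divergence is not symmetric: D_KL(P||Q) ≠ D_KL(Q||P) in general.

D_KL(P||Q) = 0.1772 nats
D_KL(Q||P) = 0.2222 nats

No, they are not equal!

This asymmetry is why KL divergence is not a true distance metric.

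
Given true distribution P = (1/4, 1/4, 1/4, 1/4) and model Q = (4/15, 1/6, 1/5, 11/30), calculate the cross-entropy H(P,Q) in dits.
0.6217 dits

Cross-entropy: H(P,Q) = -Σ p(x) log q(x)

Alternatively: H(P,Q) = H(P) + D_KL(P||Q)
H(P) = 0.6021 dits
D_KL(P||Q) = 0.0197 dits

H(P,Q) = 0.6021 + 0.0197 = 0.6217 dits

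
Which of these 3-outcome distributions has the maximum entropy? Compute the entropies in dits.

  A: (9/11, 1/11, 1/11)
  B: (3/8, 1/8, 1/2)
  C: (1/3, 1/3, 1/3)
C

For a discrete distribution over n outcomes, entropy is maximized by the uniform distribution.

Computing entropies:
H(A) = 0.2606 dits
H(B) = 0.4231 dits
H(C) = 0.4771 dits

The uniform distribution (where all probabilities equal 1/3) achieves the maximum entropy of log_10(3) = 0.4771 dits.

Distribution C has the highest entropy.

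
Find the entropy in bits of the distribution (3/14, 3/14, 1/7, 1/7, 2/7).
2.2709 bits

Shannon entropy is H(X) = -Σ p(x) log p(x).

For P = (3/14, 3/14, 1/7, 1/7, 2/7):
H = -3/14 × log_2(3/14) -3/14 × log_2(3/14) -1/7 × log_2(1/7) -1/7 × log_2(1/7) -2/7 × log_2(2/7)
H = 2.2709 bits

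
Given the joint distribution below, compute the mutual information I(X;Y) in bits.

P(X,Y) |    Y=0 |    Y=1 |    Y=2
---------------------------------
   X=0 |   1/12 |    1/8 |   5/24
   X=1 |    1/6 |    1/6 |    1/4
0.0073 bits

Mutual information: I(X;Y) = H(X) + H(Y) - H(X,Y)

Marginals:
P(X) = (5/12, 7/12), H(X) = 0.9799 bits
P(Y) = (1/4, 7/24, 11/24), H(Y) = 1.5343 bits

Joint entropy: H(X,Y) = 2.5069 bits

I(X;Y) = 0.9799 + 1.5343 - 2.5069 = 0.0073 bits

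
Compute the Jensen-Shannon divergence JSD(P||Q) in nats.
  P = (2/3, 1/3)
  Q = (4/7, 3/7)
0.0048 nats

Jensen-Shannon divergence is:
JSD(P||Q) = 0.5 × D_KL(P||M) + 0.5 × D_KL(Q||M)
where M = 0.5 × (P + Q) is the mixture distribution.

M = 0.5 × (2/3, 1/3) + 0.5 × (4/7, 3/7) = (13/21, 8/21)

D_KL(P||M) = 0.0049 nats
D_KL(Q||M) = 0.0047 nats

JSD(P||Q) = 0.5 × 0.0049 + 0.5 × 0.0047 = 0.0048 nats

Unlike KL divergence, JSD is symmetric and bounded: 0 ≤ JSD ≤ log(2).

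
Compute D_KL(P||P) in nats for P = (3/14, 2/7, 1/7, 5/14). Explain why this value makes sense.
0.0000 nats

KL divergence satisfies the Gibbs inequality: D_KL(P||Q) ≥ 0 for all distributions P, Q.

D_KL(P||Q) = Σ p(x) log(p(x)/q(x))
Each term is p(x) × log_e(p(x)/p(x)) = p(x) × log_e(1) = 0, so the sum is 0.
D_KL(P||Q) = 0.0000 nats

When P = Q, the KL divergence is exactly 0, as there is no 'divergence' between identical distributions.

This non-negativity is a fundamental property: relative entropy cannot be negative because it measures how different Q is from P.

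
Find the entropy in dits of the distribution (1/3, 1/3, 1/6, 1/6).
0.5775 dits

Shannon entropy is H(X) = -Σ p(x) log p(x).

For P = (1/3, 1/3, 1/6, 1/6):
H = -1/3 × log_10(1/3) -1/3 × log_10(1/3) -1/6 × log_10(1/6) -1/6 × log_10(1/6)
H = 0.5775 dits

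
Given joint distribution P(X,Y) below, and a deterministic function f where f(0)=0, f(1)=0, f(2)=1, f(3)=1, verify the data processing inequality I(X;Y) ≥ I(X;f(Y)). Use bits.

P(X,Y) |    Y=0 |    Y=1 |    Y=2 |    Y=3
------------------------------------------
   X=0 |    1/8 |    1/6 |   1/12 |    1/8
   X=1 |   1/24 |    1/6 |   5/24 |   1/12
I(X;Y) = 0.0774, I(X;f(Y)) = 0.0201, inequality holds: 0.0774 ≥ 0.0201

Data Processing Inequality: For any Markov chain X → Y → Z, we have I(X;Y) ≥ I(X;Z).

Here Z = f(Y) is a deterministic function of Y, forming X → Y → Z.

Original I(X;Y) = 0.0774 bits

After applying f:
P(X,Z) where Z=f(Y):
- P(X,Z=0) = P(X,Y=0) + P(X,Y=1)
- P(X,Z=1) = P(X,Y=2) + P(X,Y=3)

I(X;Z) = I(X;f(Y)) = 0.0201 bits

Verification: 0.0774 ≥ 0.0201 ✓

Information cannot be created by processing; the function f can only lose information about X.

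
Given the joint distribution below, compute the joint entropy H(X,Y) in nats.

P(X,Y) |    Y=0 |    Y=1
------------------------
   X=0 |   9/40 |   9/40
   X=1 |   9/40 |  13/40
1.3721 nats

Joint entropy is H(X,Y) = -Σ_{x,y} p(x,y) log p(x,y).

Summing over all non-zero entries:
H(X,Y) = -[9/40·log_e(9/40) + 9/40·log_e(9/40) + 9/40·log_e(9/40) + 13/40·log_e(13/40)]
H(X,Y) = 1.3721 nats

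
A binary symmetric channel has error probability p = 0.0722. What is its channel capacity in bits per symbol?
0.6259 bits

For a binary symmetric channel (BSC) with error probability p:
Capacity C = 1 - H(p) bits per symbol

where H(p) = -p log₂(p) - (1-p) log₂(1-p) is the binary entropy function.

H(0.0722) = 0.3741 bits
C = 1 - 0.3741 = 0.6259 bits per symbol

This means we can reliably transmit up to 0.6259 bits of information per channel use.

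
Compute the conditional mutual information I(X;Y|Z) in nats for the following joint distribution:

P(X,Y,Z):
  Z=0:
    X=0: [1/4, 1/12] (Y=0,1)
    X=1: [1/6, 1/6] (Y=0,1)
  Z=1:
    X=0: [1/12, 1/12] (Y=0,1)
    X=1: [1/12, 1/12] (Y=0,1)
0.0225 nats

Conditional mutual information: I(X;Y|Z) = H(X|Z) + H(Y|Z) - H(X,Y|Z)

H(Z) = 0.6365
H(X,Z) = 1.3297 → H(X|Z) = 0.6931
H(Y,Z) = 1.3086 → H(Y|Z) = 0.6721
H(X,Y,Z) = 1.9792 → H(X,Y|Z) = 1.3427

I(X;Y|Z) = 0.6931 + 0.6721 - 1.3427 = 0.0225 nats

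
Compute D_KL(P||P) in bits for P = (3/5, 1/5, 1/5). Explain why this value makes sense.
0.0000 bits

KL divergence satisfies the Gibbs inequality: D_KL(P||Q) ≥ 0 for all distributions P, Q.

D_KL(P||Q) = Σ p(x) log(p(x)/q(x))
Each term is p(x) × log_2(p(x)/p(x)) = p(x) × log_2(1) = 0, so the sum is 0.
D_KL(P||Q) = 0.0000 bits

When P = Q, the KL divergence is exactly 0, as there is no 'divergence' between identical distributions.

This non-negativity is a fundamental property: relative entropy cannot be negative because it measures how different Q is from P.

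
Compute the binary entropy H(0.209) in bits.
0.7396 bits

The binary entropy function is:
H(p) = -p log(p) - (1-p) log(1-p)

H(0.209) = -0.209 × log_2(0.209) - 0.791 × log_2(0.791)
H(0.209) = 0.7396 bits

Note: Binary entropy is maximized at p=0.5 (H=1 bit) and minimized at p=0 or p=1 (H=0).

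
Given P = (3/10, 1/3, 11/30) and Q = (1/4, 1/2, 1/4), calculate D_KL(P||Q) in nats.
0.0600 nats

KL divergence: D_KL(P||Q) = Σ p(x) log(p(x)/q(x))

Computing term by term:
  x=0: 3/10 × log_e[(3/10)/(1/4)] = 3/10 × 0.1823 = 0.0547
  x=1: 1/3 × log_e[(1/3)/(1/2)] = 1/3 × -0.4055 = -0.1352
  x=2: 11/30 × log_e[(11/30)/(1/4)] = 11/30 × 0.3830 = 0.1404

D_KL(P||Q) = 0.0600 nats

Note: KL divergence is always non-negative and equals 0 iff P = Q.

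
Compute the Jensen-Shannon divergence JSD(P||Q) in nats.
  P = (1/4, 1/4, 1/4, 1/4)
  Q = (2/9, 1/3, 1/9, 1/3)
0.0201 nats

Jensen-Shannon divergence is:
JSD(P||Q) = 0.5 × D_KL(P||M) + 0.5 × D_KL(Q||M)
where M = 0.5 × (P + Q) is the mixture distribution.

M = 0.5 × (1/4, 1/4, 1/4, 1/4) + 0.5 × (2/9, 1/3, 1/9, 1/3) = (0.236111, 7/24, 0.180556, 7/24)

D_KL(P||M) = 0.0186 nats
D_KL(Q||M) = 0.0216 nats

JSD(P||Q) = 0.5 × 0.0186 + 0.5 × 0.0216 = 0.0201 nats

Unlike KL divergence, JSD is symmetric and bounded: 0 ≤ JSD ≤ log(2).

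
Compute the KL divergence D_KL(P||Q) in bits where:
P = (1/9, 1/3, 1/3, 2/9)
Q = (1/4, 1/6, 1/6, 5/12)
0.3351 bits

KL divergence: D_KL(P||Q) = Σ p(x) log(p(x)/q(x))

Computing term by term:
  x=0: 1/9 × log_2[(1/9)/(1/4)] = 1/9 × -1.1699 = -0.1300
  x=1: 1/3 × log_2[(1/3)/(1/6)] = 1/3 × 1.0000 = 0.3333
  x=2: 1/3 × log_2[(1/3)/(1/6)] = 1/3 × 1.0000 = 0.3333
  x=3: 2/9 × log_2[(2/9)/(5/12)] = 2/9 × -0.9069 = -0.2015

D_KL(P||Q) = 0.3351 bits

Note: KL divergence is always non-negative and equals 0 iff P = Q.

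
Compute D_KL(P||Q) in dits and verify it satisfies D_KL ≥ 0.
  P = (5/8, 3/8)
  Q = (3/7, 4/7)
0.0338 dits

KL divergence satisfies the Gibbs inequality: D_KL(P||Q) ≥ 0 for all distributions P, Q.

D_KL(P||Q) = Σ p(x) log(p(x)/q(x))
Term by term:
  x=0: 5/8 × log_10[(5/8)/(3/7)] = 0.1024
  x=1: 3/8 × log_10[(3/8)/(4/7)] = -0.0686
D_KL(P||Q) = 0.0338 dits

D_KL(P||Q) = 0.0338 ≥ 0 ✓

This non-negativity is a fundamental property: relative entropy cannot be negative because it measures how different Q is from P.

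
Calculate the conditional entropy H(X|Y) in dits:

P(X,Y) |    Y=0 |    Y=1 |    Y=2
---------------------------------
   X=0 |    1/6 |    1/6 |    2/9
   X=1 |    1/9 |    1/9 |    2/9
0.2962 dits

Using the chain rule: H(X|Y) = H(X,Y) - H(Y)

First, compute H(X,Y) = 0.7618 dits

Marginal P(Y) = (5/18, 5/18, 4/9)
H(Y) = 0.4656 dits

H(X|Y) = H(X,Y) - H(Y) = 0.7618 - 0.4656 = 0.2962 dits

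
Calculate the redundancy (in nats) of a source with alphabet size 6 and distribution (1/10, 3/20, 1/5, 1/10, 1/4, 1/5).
0.0563 nats

Redundancy measures how far a source is from maximum entropy:
R = H_max - H(X)

Maximum entropy for 6 symbols: H_max = log_e(6) = 1.7918 nats
Actual entropy: H(X) = 1.7354 nats
Redundancy: R = 1.7918 - 1.7354 = 0.0563 nats

This redundancy represents potential for compression: the source could be compressed by 0.0563 nats per symbol.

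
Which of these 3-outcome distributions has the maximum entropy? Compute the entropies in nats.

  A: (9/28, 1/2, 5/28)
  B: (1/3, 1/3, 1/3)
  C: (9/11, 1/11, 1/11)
B

For a discrete distribution over n outcomes, entropy is maximized by the uniform distribution.

Computing entropies:
H(A) = 1.0190 nats
H(B) = 1.0986 nats
H(C) = 0.6002 nats

The uniform distribution (where all probabilities equal 1/3) achieves the maximum entropy of log_e(3) = 1.0986 nats.

Distribution B has the highest entropy.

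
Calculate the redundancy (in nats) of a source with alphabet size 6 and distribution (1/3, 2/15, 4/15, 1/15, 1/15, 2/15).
0.1747 nats

Redundancy measures how far a source is from maximum entropy:
R = H_max - H(X)

Maximum entropy for 6 symbols: H_max = log_e(6) = 1.7918 nats
Actual entropy: H(X) = 1.6171 nats
Redundancy: R = 1.7918 - 1.6171 = 0.1747 nats

This redundancy represents potential for compression: the source could be compressed by 0.1747 nats per symbol.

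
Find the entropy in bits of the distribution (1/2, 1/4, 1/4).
1.5000 bits

Shannon entropy is H(X) = -Σ p(x) log p(x).

For P = (1/2, 1/4, 1/4):
H = -1/2 × log_2(1/2) -1/4 × log_2(1/4) -1/4 × log_2(1/4)
H = 1.5000 bits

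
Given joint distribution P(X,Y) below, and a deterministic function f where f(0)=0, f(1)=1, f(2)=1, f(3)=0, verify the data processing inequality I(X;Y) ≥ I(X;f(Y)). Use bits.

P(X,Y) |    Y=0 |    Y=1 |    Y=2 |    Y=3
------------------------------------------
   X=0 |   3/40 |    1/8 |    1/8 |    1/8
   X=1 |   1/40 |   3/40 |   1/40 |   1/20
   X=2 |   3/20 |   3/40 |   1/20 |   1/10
I(X;Y) = 0.0710, I(X;f(Y)) = 0.0354, inequality holds: 0.0710 ≥ 0.0354

Data Processing Inequality: For any Markov chain X → Y → Z, we have I(X;Y) ≥ I(X;Z).

Here Z = f(Y) is a deterministic function of Y, forming X → Y → Z.

Original I(X;Y) = 0.0710 bits

After applying f:
P(X,Z) where Z=f(Y):
- P(X,Z=0) = P(X,Y=0) + P(X,Y=3)
- P(X,Z=1) = P(X,Y=1) + P(X,Y=2)

I(X;Z) = I(X;f(Y)) = 0.0354 bits

Verification: 0.0710 ≥ 0.0354 ✓

Information cannot be created by processing; the function f can only lose information about X.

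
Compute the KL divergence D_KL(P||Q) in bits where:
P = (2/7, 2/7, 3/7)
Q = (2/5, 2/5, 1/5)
0.1938 bits

KL divergence: D_KL(P||Q) = Σ p(x) log(p(x)/q(x))

Computing term by term:
  x=0: 2/7 × log_2[(2/7)/(2/5)] = 2/7 × -0.4854 = -0.1387
  x=1: 2/7 × log_2[(2/7)/(2/5)] = 2/7 × -0.4854 = -0.1387
  x=2: 3/7 × log_2[(3/7)/(1/5)] = 3/7 × 1.0995 = 0.4712

D_KL(P||Q) = 0.1938 bits

Note: KL divergence is always non-negative and equals 0 iff P = Q.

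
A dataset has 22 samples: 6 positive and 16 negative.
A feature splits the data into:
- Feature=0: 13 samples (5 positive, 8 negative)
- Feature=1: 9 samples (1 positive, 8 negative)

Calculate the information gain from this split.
0.0715 bits

Information Gain = H(Y) - H(Y|Feature)

Before split:
P(positive) = 6/22 = 0.2727
H(Y) = 0.8454 bits

After split:
Feature=0: H = 0.9612 bits (weight = 13/22)
Feature=1: H = 0.5033 bits (weight = 9/22)
H(Y|Feature) = (13/22)×0.9612 + (9/22)×0.5033 = 0.7739 bits

Information Gain = 0.8454 - 0.7739 = 0.0715 bits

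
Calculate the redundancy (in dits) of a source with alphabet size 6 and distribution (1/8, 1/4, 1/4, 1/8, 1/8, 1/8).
0.0256 dits

Redundancy measures how far a source is from maximum entropy:
R = H_max - H(X)

Maximum entropy for 6 symbols: H_max = log_10(6) = 0.7782 dits
Actual entropy: H(X) = 0.7526 dits
Redundancy: R = 0.7782 - 0.7526 = 0.0256 dits

This redundancy represents potential for compression: the source could be compressed by 0.0256 dits per symbol.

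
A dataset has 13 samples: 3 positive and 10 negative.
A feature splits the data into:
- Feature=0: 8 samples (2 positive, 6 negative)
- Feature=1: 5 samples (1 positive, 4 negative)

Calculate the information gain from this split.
0.0024 bits

Information Gain = H(Y) - H(Y|Feature)

Before split:
P(positive) = 3/13 = 0.2308
H(Y) = 0.7793 bits

After split:
Feature=0: H = 0.8113 bits (weight = 8/13)
Feature=1: H = 0.7219 bits (weight = 5/13)
H(Y|Feature) = (8/13)×0.8113 + (5/13)×0.7219 = 0.7769 bits

Information Gain = 0.7793 - 0.7769 = 0.0024 bits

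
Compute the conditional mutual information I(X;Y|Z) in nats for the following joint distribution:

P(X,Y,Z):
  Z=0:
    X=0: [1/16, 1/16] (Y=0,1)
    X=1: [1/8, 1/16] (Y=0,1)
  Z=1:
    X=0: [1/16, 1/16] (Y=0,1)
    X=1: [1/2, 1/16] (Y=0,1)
0.0474 nats

Conditional mutual information: I(X;Y|Z) = H(X|Z) + H(Y|Z) - H(X,Y|Z)

H(Z) = 0.6211
H(X,Z) = 1.1574 → H(X|Z) = 0.5363
H(Y,Z) = 1.1574 → H(Y|Z) = 0.5363
H(X,Y,Z) = 1.6462 → H(X,Y|Z) = 1.0251

I(X;Y|Z) = 0.5363 + 0.5363 - 1.0251 = 0.0474 nats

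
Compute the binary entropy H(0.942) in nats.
0.2214 nats

The binary entropy function is:
H(p) = -p log(p) - (1-p) log(1-p)

H(0.942) = -0.942 × log_e(0.942) - 0.058 × log_e(0.058)
H(0.942) = 0.2214 nats

Note: Binary entropy is maximized at p=0.5 (H=1 bit) and minimized at p=0 or p=1 (H=0).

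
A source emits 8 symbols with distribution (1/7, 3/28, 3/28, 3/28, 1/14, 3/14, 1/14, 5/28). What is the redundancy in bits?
0.0992 bits

Redundancy measures how far a source is from maximum entropy:
R = H_max - H(X)

Maximum entropy for 8 symbols: H_max = log_2(8) = 3.0000 bits
Actual entropy: H(X) = 2.9008 bits
Redundancy: R = 3.0000 - 2.9008 = 0.0992 bits

This redundancy represents potential for compression: the source could be compressed by 0.0992 bits per symbol.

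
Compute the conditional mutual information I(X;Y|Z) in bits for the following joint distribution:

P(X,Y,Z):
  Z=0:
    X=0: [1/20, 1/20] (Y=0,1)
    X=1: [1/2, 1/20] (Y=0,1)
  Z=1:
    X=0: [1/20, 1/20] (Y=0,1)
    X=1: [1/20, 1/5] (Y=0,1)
0.0825 bits

Conditional mutual information: I(X;Y|Z) = H(X|Z) + H(Y|Z) - H(X,Y|Z)

H(Z) = 0.9341
H(X,Z) = 1.6388 → H(X|Z) = 0.7047
H(Y,Z) = 1.6388 → H(Y|Z) = 0.7047
H(X,Y,Z) = 2.2610 → H(X,Y|Z) = 1.3269

I(X;Y|Z) = 0.7047 + 0.7047 - 1.3269 = 0.0825 bits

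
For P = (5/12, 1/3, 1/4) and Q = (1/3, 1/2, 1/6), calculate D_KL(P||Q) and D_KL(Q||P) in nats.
D_KL(P||Q) = 0.0592, D_KL(Q||P) = 0.0608

KL divergence is not symmetric: D_KL(P||Q) ≠ D_KL(Q||P) in general.

D_KL(P||Q) = 0.0592 nats
D_KL(Q||P) = 0.0608 nats

No, they are not equal!

This asymmetry is why KL divergence is not a true distance metric.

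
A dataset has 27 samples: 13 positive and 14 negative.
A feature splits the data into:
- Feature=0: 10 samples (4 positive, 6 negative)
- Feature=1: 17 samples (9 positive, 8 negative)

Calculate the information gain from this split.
0.0113 bits

Information Gain = H(Y) - H(Y|Feature)

Before split:
P(positive) = 13/27 = 0.4815
H(Y) = 0.9990 bits

After split:
Feature=0: H = 0.9710 bits (weight = 10/27)
Feature=1: H = 0.9975 bits (weight = 17/27)
H(Y|Feature) = (10/27)×0.9710 + (17/27)×0.9975 = 0.9877 bits

Information Gain = 0.9990 - 0.9877 = 0.0113 bits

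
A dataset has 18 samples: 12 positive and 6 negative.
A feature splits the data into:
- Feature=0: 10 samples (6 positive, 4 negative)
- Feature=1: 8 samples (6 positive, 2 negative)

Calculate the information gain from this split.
0.0183 bits

Information Gain = H(Y) - H(Y|Feature)

Before split:
P(positive) = 12/18 = 0.6667
H(Y) = 0.9183 bits

After split:
Feature=0: H = 0.9710 bits (weight = 10/18)
Feature=1: H = 0.8113 bits (weight = 8/18)
H(Y|Feature) = (10/18)×0.9710 + (8/18)×0.8113 = 0.9000 bits

Information Gain = 0.9183 - 0.9000 = 0.0183 bits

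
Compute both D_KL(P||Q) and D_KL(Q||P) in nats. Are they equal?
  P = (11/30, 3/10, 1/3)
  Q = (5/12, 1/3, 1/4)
D_KL(P||Q) = 0.0174, D_KL(Q||P) = 0.0165

KL divergence is not symmetric: D_KL(P||Q) ≠ D_KL(Q||P) in general.

D_KL(P||Q) = 0.0174 nats
D_KL(Q||P) = 0.0165 nats

No, they are not equal!

This asymmetry is why KL divergence is not a true distance metric.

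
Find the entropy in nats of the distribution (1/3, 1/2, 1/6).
1.0114 nats

Shannon entropy is H(X) = -Σ p(x) log p(x).

For P = (1/3, 1/2, 1/6):
H = -1/3 × log_e(1/3) -1/2 × log_e(1/2) -1/6 × log_e(1/6)
H = 1.0114 nats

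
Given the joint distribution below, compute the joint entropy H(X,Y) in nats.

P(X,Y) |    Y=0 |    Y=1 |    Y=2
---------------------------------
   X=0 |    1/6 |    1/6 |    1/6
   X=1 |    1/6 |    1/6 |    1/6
1.7918 nats

Joint entropy is H(X,Y) = -Σ_{x,y} p(x,y) log p(x,y).

Summing over all non-zero entries:
H(X,Y) = -[1/6·log_e(1/6) + 1/6·log_e(1/6) + 1/6·log_e(1/6) + 1/6·log_e(1/6) + 1/6·log_e(1/6) + 1/6·log_e(1/6)]
H(X,Y) = 1.7918 nats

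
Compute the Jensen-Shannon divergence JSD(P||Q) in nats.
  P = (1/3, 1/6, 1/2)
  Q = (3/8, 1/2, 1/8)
0.1044 nats

Jensen-Shannon divergence is:
JSD(P||Q) = 0.5 × D_KL(P||M) + 0.5 × D_KL(Q||M)
where M = 0.5 × (P + Q) is the mixture distribution.

M = 0.5 × (1/3, 1/6, 1/2) + 0.5 × (3/8, 1/2, 1/8) = (0.354167, 1/3, 5/16)

D_KL(P||M) = 0.0993 nats
D_KL(Q||M) = 0.1096 nats

JSD(P||Q) = 0.5 × 0.0993 + 0.5 × 0.1096 = 0.1044 nats

Unlike KL divergence, JSD is symmetric and bounded: 0 ≤ JSD ≤ log(2).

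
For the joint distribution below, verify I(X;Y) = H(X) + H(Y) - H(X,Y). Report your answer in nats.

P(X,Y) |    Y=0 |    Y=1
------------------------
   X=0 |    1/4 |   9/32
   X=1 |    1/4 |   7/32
I(X;Y) = 0.0020 nats

Mutual information has multiple equivalent forms:
- I(X;Y) = H(X) - H(X|Y)
- I(X;Y) = H(Y) - H(Y|X)
- I(X;Y) = H(X) + H(Y) - H(X,Y)

Computing all quantities:
H(X) = 0.6912, H(Y) = 0.6931, H(X,Y) = 1.3824
H(X|Y) = 0.6892, H(Y|X) = 0.6912

Verification:
H(X) - H(X|Y) = 0.6912 - 0.6892 = 0.0020
H(Y) - H(Y|X) = 0.6931 - 0.6912 = 0.0020
H(X) + H(Y) - H(X,Y) = 0.6912 + 0.6931 - 1.3824 = 0.0020

All forms give I(X;Y) = 0.0020 nats. ✓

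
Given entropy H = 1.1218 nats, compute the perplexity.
3.0704

Perplexity is e^H (or exp(H) for natural log).

H = 1.1218 nats
Perplexity = e^1.1218 = 3.0704

Interpretation: The model's uncertainty is equivalent to choosing uniformly among 3.1 options.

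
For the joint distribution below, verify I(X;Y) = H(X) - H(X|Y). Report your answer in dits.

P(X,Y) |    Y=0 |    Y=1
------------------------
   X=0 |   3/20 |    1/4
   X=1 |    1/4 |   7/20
I(X;Y) = 0.0004 dits

Mutual information has multiple equivalent forms:
- I(X;Y) = H(X) - H(X|Y)
- I(X;Y) = H(Y) - H(Y|X)
- I(X;Y) = H(X) + H(Y) - H(X,Y)

Computing all quantities:
H(X) = 0.2923, H(Y) = 0.2923, H(X,Y) = 0.5842
H(X|Y) = 0.2919, H(Y|X) = 0.2919

Verification:
H(X) - H(X|Y) = 0.2923 - 0.2919 = 0.0004
H(Y) - H(Y|X) = 0.2923 - 0.2919 = 0.0004
H(X) + H(Y) - H(X,Y) = 0.2923 + 0.2923 - 0.5842 = 0.0004

All forms give I(X;Y) = 0.0004 dits. ✓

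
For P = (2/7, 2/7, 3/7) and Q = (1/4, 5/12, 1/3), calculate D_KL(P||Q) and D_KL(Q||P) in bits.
D_KL(P||Q) = 0.0549, D_KL(Q||P) = 0.0578

KL divergence is not symmetric: D_KL(P||Q) ≠ D_KL(Q||P) in general.

D_KL(P||Q) = 0.0549 bits
D_KL(Q||P) = 0.0578 bits

No, they are not equal!

This asymmetry is why KL divergence is not a true distance metric.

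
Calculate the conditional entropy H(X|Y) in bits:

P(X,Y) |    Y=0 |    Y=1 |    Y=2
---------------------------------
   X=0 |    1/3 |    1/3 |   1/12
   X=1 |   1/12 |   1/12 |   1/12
0.7683 bits

Using the chain rule: H(X|Y) = H(X,Y) - H(Y)

First, compute H(X,Y) = 2.2516 bits

Marginal P(Y) = (5/12, 5/12, 1/6)
H(Y) = 1.4834 bits

H(X|Y) = H(X,Y) - H(Y) = 2.2516 - 1.4834 = 0.7683 bits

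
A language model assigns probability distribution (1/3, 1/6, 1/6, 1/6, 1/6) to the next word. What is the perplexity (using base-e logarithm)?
4.7622

Perplexity is e^H (or exp(H) for natural log).

First, H = -Σ p log p = 1.5607 nats
Perplexity = e^1.5607 = 4.7622

Interpretation: The model's uncertainty is equivalent to choosing uniformly among 4.8 options.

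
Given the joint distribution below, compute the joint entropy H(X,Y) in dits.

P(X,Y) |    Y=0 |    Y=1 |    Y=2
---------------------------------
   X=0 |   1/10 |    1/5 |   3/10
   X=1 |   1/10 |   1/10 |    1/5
0.7365 dits

Joint entropy is H(X,Y) = -Σ_{x,y} p(x,y) log p(x,y).

Summing over all non-zero entries:
H(X,Y) = -[1/10·log_10(1/10) + 1/5·log_10(1/5) + 3/10·log_10(3/10) + 1/10·log_10(1/10) + 1/10·log_10(1/10) + 1/5·log_10(1/5)]
H(X,Y) = 0.7365 dits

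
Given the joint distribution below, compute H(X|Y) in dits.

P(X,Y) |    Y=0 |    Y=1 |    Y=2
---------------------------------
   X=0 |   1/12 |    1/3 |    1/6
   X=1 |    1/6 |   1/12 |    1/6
0.2600 dits

Using the chain rule: H(X|Y) = H(X,Y) - H(Y)

First, compute H(X,Y) = 0.7280 dits

Marginal P(Y) = (1/4, 5/12, 1/3)
H(Y) = 0.4680 dits

H(X|Y) = H(X,Y) - H(Y) = 0.7280 - 0.4680 = 0.2600 dits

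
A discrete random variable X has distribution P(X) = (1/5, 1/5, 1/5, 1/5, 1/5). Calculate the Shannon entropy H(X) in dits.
0.6990 dits

Shannon entropy is H(X) = -Σ p(x) log p(x).

For P = (1/5, 1/5, 1/5, 1/5, 1/5):
H = -1/5 × log_10(1/5) -1/5 × log_10(1/5) -1/5 × log_10(1/5) -1/5 × log_10(1/5) -1/5 × log_10(1/5)
H = 0.6990 dits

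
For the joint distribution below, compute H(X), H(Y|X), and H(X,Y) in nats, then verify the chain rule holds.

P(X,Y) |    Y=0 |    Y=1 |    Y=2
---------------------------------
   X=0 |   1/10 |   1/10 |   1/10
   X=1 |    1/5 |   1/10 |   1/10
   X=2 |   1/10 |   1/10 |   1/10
H(X,Y) = 2.1640, H(X) = 1.0889, H(Y|X) = 1.0751 (all in nats)

Chain rule: H(X,Y) = H(X) + H(Y|X)

Left side — joint entropy directly:
H(X,Y) = -Σ p(x,y) log p(x,y) = 2.1640 nats

Right side — compute H(Y|X) from the conditional distributions:
P(X) = (3/10, 2/5, 3/10), so H(X) = 1.0889 nats
H(Y|X) = Σ_x P(X=x) · H(Y|X=x):
  P(Y|X=0) = (1/3, 1/3, 1/3), H(Y|X=0) = 1.0986, weight P(X=0) = 3/10
  P(Y|X=1) = (1/2, 1/4, 1/4), H(Y|X=1) = 1.0397, weight P(X=1) = 2/5
  P(Y|X=2) = (1/3, 1/3, 1/3), H(Y|X=2) = 1.0986, weight P(X=2) = 3/10
H(Y|X) = 1.0751 nats

H(X) + H(Y|X) = 1.0889 + 1.0751 = 2.1640 nats

Both sides equal 2.1640 nats. ✓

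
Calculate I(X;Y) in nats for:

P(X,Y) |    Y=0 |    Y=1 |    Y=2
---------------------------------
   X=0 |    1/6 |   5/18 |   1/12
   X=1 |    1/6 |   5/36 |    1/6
0.0362 nats

Mutual information: I(X;Y) = H(X) + H(Y) - H(X,Y)

Marginals:
P(X) = (19/36, 17/36), H(X) = 0.6916 nats
P(Y) = (1/3, 5/12, 1/4), H(Y) = 1.0776 nats

Joint entropy: H(X,Y) = 1.7329 nats

I(X;Y) = 0.6916 + 1.0776 - 1.7329 = 0.0362 nats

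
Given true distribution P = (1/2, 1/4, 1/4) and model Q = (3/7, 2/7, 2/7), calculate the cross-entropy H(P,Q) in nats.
1.0500 nats

Cross-entropy: H(P,Q) = -Σ p(x) log q(x)

Alternatively: H(P,Q) = H(P) + D_KL(P||Q)
H(P) = 1.0397 nats
D_KL(P||Q) = 0.0103 nats

H(P,Q) = 1.0397 + 0.0103 = 1.0500 nats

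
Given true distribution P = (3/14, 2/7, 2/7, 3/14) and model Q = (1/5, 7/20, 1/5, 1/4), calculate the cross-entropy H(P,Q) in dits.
0.6088 dits

Cross-entropy: H(P,Q) = -Σ p(x) log q(x)

Alternatively: H(P,Q) = H(P) + D_KL(P||Q)
H(P) = 0.5976 dits
D_KL(P||Q) = 0.0112 dits

H(P,Q) = 0.5976 + 0.0112 = 0.6088 dits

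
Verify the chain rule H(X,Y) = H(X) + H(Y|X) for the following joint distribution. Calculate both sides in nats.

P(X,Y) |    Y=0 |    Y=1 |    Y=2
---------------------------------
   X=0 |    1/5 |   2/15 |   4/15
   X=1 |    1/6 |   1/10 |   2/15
H(X,Y) = 1.7405, H(X) = 0.6730, H(Y|X) = 1.0675 (all in nats)

Chain rule: H(X,Y) = H(X) + H(Y|X)

Left side — joint entropy directly:
H(X,Y) = -Σ p(x,y) log p(x,y) = 1.7405 nats

Right side — compute H(Y|X) from the conditional distributions:
P(X) = (3/5, 2/5), so H(X) = 0.6730 nats
H(Y|X) = Σ_x P(X=x) · H(Y|X=x):
  P(Y|X=0) = (1/3, 2/9, 4/9), H(Y|X=0) = 1.0609, weight P(X=0) = 3/5
  P(Y|X=1) = (5/12, 1/4, 1/3), H(Y|X=1) = 1.0776, weight P(X=1) = 2/5
H(Y|X) = 1.0675 nats

H(X) + H(Y|X) = 0.6730 + 1.0675 = 1.7405 nats

Both sides equal 1.7405 nats. ✓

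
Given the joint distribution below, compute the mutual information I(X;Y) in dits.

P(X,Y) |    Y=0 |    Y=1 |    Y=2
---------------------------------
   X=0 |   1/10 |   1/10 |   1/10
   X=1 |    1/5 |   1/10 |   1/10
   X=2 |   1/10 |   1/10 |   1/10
0.0060 dits

Mutual information: I(X;Y) = H(X) + H(Y) - H(X,Y)

Marginals:
P(X) = (3/10, 2/5, 3/10), H(X) = 0.4729 dits
P(Y) = (2/5, 3/10, 3/10), H(Y) = 0.4729 dits

Joint entropy: H(X,Y) = 0.9398 dits

I(X;Y) = 0.4729 + 0.4729 - 0.9398 = 0.0060 dits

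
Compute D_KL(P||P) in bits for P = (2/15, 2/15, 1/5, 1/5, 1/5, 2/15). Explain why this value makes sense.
0.0000 bits

KL divergence satisfies the Gibbs inequality: D_KL(P||Q) ≥ 0 for all distributions P, Q.

D_KL(P||Q) = Σ p(x) log(p(x)/q(x))
Each term is p(x) × log_2(p(x)/p(x)) = p(x) × log_2(1) = 0, so the sum is 0.
D_KL(P||Q) = 0.0000 bits

When P = Q, the KL divergence is exactly 0, as there is no 'divergence' between identical distributions.

This non-negativity is a fundamental property: relative entropy cannot be negative because it measures how different Q is from P.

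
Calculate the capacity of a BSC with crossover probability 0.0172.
0.8746 bits

For a binary symmetric channel (BSC) with error probability p:
Capacity C = 1 - H(p) bits per symbol

where H(p) = -p log₂(p) - (1-p) log₂(1-p) is the binary entropy function.

H(0.0172) = 0.1254 bits
C = 1 - 0.1254 = 0.8746 bits per symbol

This means we can reliably transmit up to 0.8746 bits of information per channel use.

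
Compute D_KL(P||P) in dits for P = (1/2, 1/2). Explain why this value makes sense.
0.0000 dits

KL divergence satisfies the Gibbs inequality: D_KL(P||Q) ≥ 0 for all distributions P, Q.

D_KL(P||Q) = Σ p(x) log(p(x)/q(x))
Each term is p(x) × log_10(p(x)/p(x)) = p(x) × log_10(1) = 0, so the sum is 0.
D_KL(P||Q) = 0.0000 dits

When P = Q, the KL divergence is exactly 0, as there is no 'divergence' between identical distributions.

This non-negativity is a fundamental property: relative entropy cannot be negative because it measures how different Q is from P.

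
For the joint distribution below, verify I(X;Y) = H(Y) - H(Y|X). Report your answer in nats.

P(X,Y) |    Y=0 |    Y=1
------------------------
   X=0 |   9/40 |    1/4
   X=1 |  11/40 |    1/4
I(X;Y) = 0.0013 nats

Mutual information has multiple equivalent forms:
- I(X;Y) = H(X) - H(X|Y)
- I(X;Y) = H(Y) - H(Y|X)
- I(X;Y) = H(X) + H(Y) - H(X,Y)

Computing all quantities:
H(X) = 0.6919, H(Y) = 0.6931, H(X,Y) = 1.3838
H(X|Y) = 0.6906, H(Y|X) = 0.6919

Verification:
H(X) - H(X|Y) = 0.6919 - 0.6906 = 0.0013
H(Y) - H(Y|X) = 0.6931 - 0.6919 = 0.0013
H(X) + H(Y) - H(X,Y) = 0.6919 + 0.6931 - 1.3838 = 0.0013

All forms give I(X;Y) = 0.0013 nats. ✓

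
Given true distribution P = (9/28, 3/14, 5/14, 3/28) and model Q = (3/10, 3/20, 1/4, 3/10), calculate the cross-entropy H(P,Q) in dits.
0.6157 dits

Cross-entropy: H(P,Q) = -Σ p(x) log q(x)

Alternatively: H(P,Q) = H(P) + D_KL(P||Q)
H(P) = 0.5654 dits
D_KL(P||Q) = 0.0502 dits

H(P,Q) = 0.5654 + 0.0502 = 0.6157 dits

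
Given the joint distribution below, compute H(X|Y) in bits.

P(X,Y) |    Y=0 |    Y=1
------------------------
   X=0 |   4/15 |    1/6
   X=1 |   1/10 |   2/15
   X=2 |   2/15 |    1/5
1.5111 bits

Using the chain rule: H(X|Y) = H(X,Y) - H(Y)

First, compute H(X,Y) = 2.5111 bits

Marginal P(Y) = (1/2, 1/2)
H(Y) = 1.0000 bits

H(X|Y) = H(X,Y) - H(Y) = 2.5111 - 1.0000 = 1.5111 bits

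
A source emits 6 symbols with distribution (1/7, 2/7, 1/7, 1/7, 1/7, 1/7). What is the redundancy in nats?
0.0439 nats

Redundancy measures how far a source is from maximum entropy:
R = H_max - H(X)

Maximum entropy for 6 symbols: H_max = log_e(6) = 1.7918 nats
Actual entropy: H(X) = 1.7479 nats
Redundancy: R = 1.7918 - 1.7479 = 0.0439 nats

This redundancy represents potential for compression: the source could be compressed by 0.0439 nats per symbol.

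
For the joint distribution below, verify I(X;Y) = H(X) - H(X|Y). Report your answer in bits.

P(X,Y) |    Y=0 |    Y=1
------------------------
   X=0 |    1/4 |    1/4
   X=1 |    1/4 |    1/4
I(X;Y) = 0.0000 bits

Mutual information has multiple equivalent forms:
- I(X;Y) = H(X) - H(X|Y)
- I(X;Y) = H(Y) - H(Y|X)
- I(X;Y) = H(X) + H(Y) - H(X,Y)

Computing all quantities:
H(X) = 1.0000, H(Y) = 1.0000, H(X,Y) = 2.0000
H(X|Y) = 1.0000, H(Y|X) = 1.0000

Verification:
H(X) - H(X|Y) = 1.0000 - 1.0000 = 0.0000
H(Y) - H(Y|X) = 1.0000 - 1.0000 = 0.0000
H(X) + H(Y) - H(X,Y) = 1.0000 + 1.0000 - 2.0000 = 0.0000

All forms give I(X;Y) = 0.0000 bits. ✓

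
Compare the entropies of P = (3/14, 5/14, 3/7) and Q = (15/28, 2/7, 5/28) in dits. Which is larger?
P

Computing entropies in dits:
H(P) = 0.4608
H(Q) = 0.4343

Distribution P has higher entropy.

Intuition: The distribution closer to uniform (more spread out) has higher entropy.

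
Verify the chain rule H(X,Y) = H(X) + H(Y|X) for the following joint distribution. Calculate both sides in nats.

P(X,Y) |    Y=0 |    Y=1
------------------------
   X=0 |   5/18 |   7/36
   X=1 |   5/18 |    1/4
H(X,Y) = 1.3766, H(X) = 0.6916, H(Y|X) = 0.6850 (all in nats)

Chain rule: H(X,Y) = H(X) + H(Y|X)

Left side — joint entropy directly:
H(X,Y) = -Σ p(x,y) log p(x,y) = 1.3766 nats

Right side — compute H(Y|X) from the conditional distributions:
P(X) = (17/36, 19/36), so H(X) = 0.6916 nats
H(Y|X) = Σ_x P(X=x) · H(Y|X=x):
  P(Y|X=0) = (10/17, 7/17), H(Y|X=0) = 0.6775, weight P(X=0) = 17/36
  P(Y|X=1) = (10/19, 9/19), H(Y|X=1) = 0.6918, weight P(X=1) = 19/36
H(Y|X) = 0.6850 nats

H(X) + H(Y|X) = 0.6916 + 0.6850 = 1.3766 nats

Both sides equal 1.3766 nats. ✓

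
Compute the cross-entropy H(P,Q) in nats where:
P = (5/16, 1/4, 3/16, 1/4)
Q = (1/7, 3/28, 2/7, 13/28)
1.5932 nats

Cross-entropy: H(P,Q) = -Σ p(x) log q(x)

Alternatively: H(P,Q) = H(P) + D_KL(P||Q)
H(P) = 1.3705 nats
D_KL(P||Q) = 0.2227 nats

H(P,Q) = 1.3705 + 0.2227 = 1.5932 nats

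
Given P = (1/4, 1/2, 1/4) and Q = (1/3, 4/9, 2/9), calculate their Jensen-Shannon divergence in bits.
0.0061 bits

Jensen-Shannon divergence is:
JSD(P||Q) = 0.5 × D_KL(P||M) + 0.5 × D_KL(Q||M)
where M = 0.5 × (P + Q) is the mixture distribution.

M = 0.5 × (1/4, 1/2, 1/4) + 0.5 × (1/3, 4/9, 2/9) = (7/24, 17/36, 0.236111)

D_KL(P||M) = 0.0062 bits
D_KL(Q||M) = 0.0059 bits

JSD(P||Q) = 0.5 × 0.0062 + 0.5 × 0.0059 = 0.0061 bits

Unlike KL divergence, JSD is symmetric and bounded: 0 ≤ JSD ≤ log(2).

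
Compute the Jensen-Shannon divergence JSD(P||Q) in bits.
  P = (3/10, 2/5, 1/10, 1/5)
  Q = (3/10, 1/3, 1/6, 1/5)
0.0083 bits

Jensen-Shannon divergence is:
JSD(P||Q) = 0.5 × D_KL(P||M) + 0.5 × D_KL(Q||M)
where M = 0.5 × (P + Q) is the mixture distribution.

M = 0.5 × (3/10, 2/5, 1/10, 1/5) + 0.5 × (3/10, 1/3, 1/6, 1/5) = (3/10, 11/30, 2/15, 1/5)

D_KL(P||M) = 0.0087 bits
D_KL(Q||M) = 0.0078 bits

JSD(P||Q) = 0.5 × 0.0087 + 0.5 × 0.0078 = 0.0083 bits

Unlike KL divergence, JSD is symmetric and bounded: 0 ≤ JSD ≤ log(2).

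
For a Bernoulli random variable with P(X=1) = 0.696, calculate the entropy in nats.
0.6142 nats

The binary entropy function is:
H(p) = -p log(p) - (1-p) log(1-p)

H(0.696) = -0.696 × log_e(0.696) - 0.304 × log_e(0.304)
H(0.696) = 0.6142 nats

Note: Binary entropy is maximized at p=0.5 (H=1 bit) and minimized at p=0 or p=1 (H=0).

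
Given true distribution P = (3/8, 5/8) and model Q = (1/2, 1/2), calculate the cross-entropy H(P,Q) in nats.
0.6931 nats

Cross-entropy: H(P,Q) = -Σ p(x) log q(x)

Alternatively: H(P,Q) = H(P) + D_KL(P||Q)
H(P) = 0.6616 nats
D_KL(P||Q) = 0.0316 nats

H(P,Q) = 0.6616 + 0.0316 = 0.6931 nats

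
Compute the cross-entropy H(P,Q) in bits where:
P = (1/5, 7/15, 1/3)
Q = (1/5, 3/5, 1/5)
1.5823 bits

Cross-entropy: H(P,Q) = -Σ p(x) log q(x)

Alternatively: H(P,Q) = H(P) + D_KL(P||Q)
H(P) = 1.5058 bits
D_KL(P||Q) = 0.0765 bits

H(P,Q) = 1.5058 + 0.0765 = 1.5823 bits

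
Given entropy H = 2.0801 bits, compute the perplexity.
4.2284

Perplexity is 2^H (or exp(H) for natural log).

H = 2.0801 bits
Perplexity = 2^2.0801 = 4.2284

Interpretation: The model's uncertainty is equivalent to choosing uniformly among 4.2 options.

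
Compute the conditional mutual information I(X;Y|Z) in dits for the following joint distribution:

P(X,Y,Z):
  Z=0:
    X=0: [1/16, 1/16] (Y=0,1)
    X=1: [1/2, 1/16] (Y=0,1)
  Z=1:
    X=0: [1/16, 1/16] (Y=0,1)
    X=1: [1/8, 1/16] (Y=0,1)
0.0206 dits

Conditional mutual information: I(X;Y|Z) = H(X|Z) + H(Y|Z) - H(X,Y|Z)

H(Z) = 0.2697
H(X,Z) = 0.5026 → H(X|Z) = 0.2329
H(Y,Z) = 0.5026 → H(Y|Z) = 0.2329
H(X,Y,Z) = 0.7149 → H(X,Y|Z) = 0.4452

I(X;Y|Z) = 0.2329 + 0.2329 - 0.4452 = 0.0206 dits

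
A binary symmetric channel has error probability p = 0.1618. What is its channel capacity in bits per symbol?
0.3614 bits

For a binary symmetric channel (BSC) with error probability p:
Capacity C = 1 - H(p) bits per symbol

where H(p) = -p log₂(p) - (1-p) log₂(1-p) is the binary entropy function.

H(0.1618) = 0.6386 bits
C = 1 - 0.6386 = 0.3614 bits per symbol

This means we can reliably transmit up to 0.3614 bits of information per channel use.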